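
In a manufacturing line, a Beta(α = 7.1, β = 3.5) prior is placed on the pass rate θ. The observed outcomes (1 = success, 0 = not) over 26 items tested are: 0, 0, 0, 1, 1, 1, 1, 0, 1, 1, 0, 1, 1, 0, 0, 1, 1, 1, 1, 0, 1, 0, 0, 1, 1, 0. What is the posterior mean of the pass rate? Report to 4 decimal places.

The Beta prior is conjugate to a Binomial/Bernoulli likelihood; the update adds successes to α and failures to β.
Posterior: Beta(α+k, β+n−k) = Beta(7.1+15, 3.5+11) = Beta(22.1, 14.5).
Posterior mean = α/(α+β) = 22.1/36.6 = 0.6038.

0.6038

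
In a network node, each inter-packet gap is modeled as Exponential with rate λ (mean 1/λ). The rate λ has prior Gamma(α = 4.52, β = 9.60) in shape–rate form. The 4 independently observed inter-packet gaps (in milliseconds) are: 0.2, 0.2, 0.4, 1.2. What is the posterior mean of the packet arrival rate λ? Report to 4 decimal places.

With a Gamma(shape α, rate β) prior on the exponential rate λ, the posterior after n observations with total T = Σxᵢ is Gamma(α+n, β+T).
Sum of observations T = 2.0 milliseconds; n = 4.
Posterior: Gamma(4.52+4, 9.60+2.0) = Gamma(8.52, 11.60).
Posterior mean of λ = α/β = 8.52/11.60 = 0.7345.

0.7345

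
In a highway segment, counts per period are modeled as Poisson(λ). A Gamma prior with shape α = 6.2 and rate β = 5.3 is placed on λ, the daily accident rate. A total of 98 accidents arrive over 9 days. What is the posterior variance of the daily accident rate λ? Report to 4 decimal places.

0.5096

With a Gamma(shape α, rate β) prior, the Poisson likelihood is conjugate: the posterior is Gamma(α + ΣXᵢ, β + n).
Posterior: Gamma(α+S, β+n) = Gamma(6.2+98, 5.3+9) = Gamma(104.2, 14.3).
Var = α/β² = 104.2/14.3² = 0.5096.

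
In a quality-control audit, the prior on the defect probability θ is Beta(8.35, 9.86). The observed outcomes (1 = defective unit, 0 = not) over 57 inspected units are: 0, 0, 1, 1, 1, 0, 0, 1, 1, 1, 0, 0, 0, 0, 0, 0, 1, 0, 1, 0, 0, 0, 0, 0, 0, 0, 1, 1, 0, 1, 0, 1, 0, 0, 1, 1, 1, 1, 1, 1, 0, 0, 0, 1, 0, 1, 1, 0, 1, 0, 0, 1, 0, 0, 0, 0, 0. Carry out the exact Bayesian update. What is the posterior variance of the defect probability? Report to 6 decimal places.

The Beta prior is conjugate to a Binomial/Bernoulli likelihood; the update adds successes to α and failures to β.
Posterior: Beta(α+k, β+n−k) = Beta(8.35+23, 9.86+34) = Beta(31.35, 43.86).
Var = αβ/((α+β)²(α+β+1)) = 31.35·43.86/(75.21²·76.21) = 0.003190.

0.003190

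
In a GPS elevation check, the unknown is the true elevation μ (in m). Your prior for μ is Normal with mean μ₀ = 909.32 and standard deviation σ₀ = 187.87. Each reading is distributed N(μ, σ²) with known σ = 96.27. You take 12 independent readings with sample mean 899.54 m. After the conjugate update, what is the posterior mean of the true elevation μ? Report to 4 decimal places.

For Normal data with known variance σ², a Normal(μ₀, σ₀²) prior on μ is conjugate. Posterior precision = 1/σ₀² + n/σ²; posterior mean is the precision-weighted average of μ₀ and x̄.
n·x̄ = 12·899.54 = 10794.48.
σ₀² = 187.87² = 35295.1369, σ² = 96.27² = 9267.9129; σ² + n·σ₀² = 9267.9129 + 12·35295.1369 = 432809.5557.
Posterior mean = (μ₀/σ₀² + n·x̄/σ²)/(1/σ₀² + n/σ²) = (σ²·μ₀ + σ₀²·n·x̄)/(σ² + n·σ₀²) = (9267.9129·909.32 + 35295.1369·10794.48)/432809.5557 = 389420147.92254/432809.5557 = 899.7494.

899.7494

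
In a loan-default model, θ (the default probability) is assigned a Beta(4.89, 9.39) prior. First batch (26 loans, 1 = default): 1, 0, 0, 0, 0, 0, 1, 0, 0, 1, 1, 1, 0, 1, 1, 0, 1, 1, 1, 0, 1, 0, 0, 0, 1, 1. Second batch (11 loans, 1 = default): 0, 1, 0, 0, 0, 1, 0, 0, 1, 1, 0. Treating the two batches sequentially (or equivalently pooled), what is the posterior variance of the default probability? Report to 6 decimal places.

The Beta prior is conjugate to a Binomial/Bernoulli likelihood; the update adds successes to α and failures to β.
After batch 1: Beta(4.89+13, 9.39+13) = Beta(17.89, 22.39).
After batch 2: Beta(17.89+4, 22.39+7) = Beta(21.89, 29.39).
Var = αβ/((α+β)²(α+β+1)) = 21.89·29.39/(51.28²·52.28) = 0.004680.

0.004680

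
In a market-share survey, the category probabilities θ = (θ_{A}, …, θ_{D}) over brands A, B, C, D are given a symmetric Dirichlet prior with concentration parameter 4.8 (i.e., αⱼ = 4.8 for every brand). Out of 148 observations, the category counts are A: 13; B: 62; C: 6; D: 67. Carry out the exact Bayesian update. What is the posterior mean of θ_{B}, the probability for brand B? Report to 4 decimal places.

0.3995

The Dirichlet prior is conjugate to the Multinomial likelihood: each posterior αⱼ = prior αⱼ + observed count nⱼ.
Posterior concentration: (17.8, 66.8, 10.8, 71.8), total = 167.2.
E[θ_{B}|data] = α_{B}/Σα = 66.8/167.2 = 0.3995.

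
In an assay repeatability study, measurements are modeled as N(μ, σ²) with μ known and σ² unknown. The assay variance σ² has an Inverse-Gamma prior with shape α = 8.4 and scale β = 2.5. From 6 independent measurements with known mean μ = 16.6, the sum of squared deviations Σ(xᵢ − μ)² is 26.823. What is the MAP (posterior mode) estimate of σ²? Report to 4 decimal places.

With known mean μ and an Inverse-Gamma(α, β) prior on σ², the Normal likelihood is conjugate: posterior is Inv-Gamma(α + n/2, β + Σ(xᵢ−μ)²/2).
Posterior: Inv-Gamma(8.4 + 6/2, 2.5 + 26.823/2) = Inv-Gamma(11.40, 15.9115).
Mode = β/(α+1) = 15.9115/12.40 = 1.2832.

1.2832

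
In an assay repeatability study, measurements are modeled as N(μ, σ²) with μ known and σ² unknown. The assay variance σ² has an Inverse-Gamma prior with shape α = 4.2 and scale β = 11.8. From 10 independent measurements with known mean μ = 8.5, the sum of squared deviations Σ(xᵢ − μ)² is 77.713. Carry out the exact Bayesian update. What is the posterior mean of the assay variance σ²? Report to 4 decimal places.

6.1776

With known mean μ and an Inverse-Gamma(α, β) prior on σ², the Normal likelihood is conjugate: posterior is Inv-Gamma(α + n/2, β + Σ(xᵢ−μ)²/2).
Posterior: Inv-Gamma(4.2 + 10/2, 11.8 + 77.713/2) = Inv-Gamma(9.20, 50.6565).
E[σ²|data] = β/(α−1) = 50.6565/8.20 = 6.1776.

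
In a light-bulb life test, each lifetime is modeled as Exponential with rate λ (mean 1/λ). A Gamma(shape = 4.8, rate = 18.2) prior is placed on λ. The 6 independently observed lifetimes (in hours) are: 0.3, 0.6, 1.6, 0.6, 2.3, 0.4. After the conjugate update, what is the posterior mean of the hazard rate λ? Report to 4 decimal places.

0.4500

With a Gamma(shape α, rate β) prior on the exponential rate λ, the posterior after n observations with total T = Σxᵢ is Gamma(α+n, β+T).
Sum of observations T = 5.8 hours; n = 6.
Posterior: Gamma(4.8+6, 18.2+5.8) = Gamma(10.8, 24.0).
Posterior mean of λ = α/β = 10.8/24.0 = 0.4500.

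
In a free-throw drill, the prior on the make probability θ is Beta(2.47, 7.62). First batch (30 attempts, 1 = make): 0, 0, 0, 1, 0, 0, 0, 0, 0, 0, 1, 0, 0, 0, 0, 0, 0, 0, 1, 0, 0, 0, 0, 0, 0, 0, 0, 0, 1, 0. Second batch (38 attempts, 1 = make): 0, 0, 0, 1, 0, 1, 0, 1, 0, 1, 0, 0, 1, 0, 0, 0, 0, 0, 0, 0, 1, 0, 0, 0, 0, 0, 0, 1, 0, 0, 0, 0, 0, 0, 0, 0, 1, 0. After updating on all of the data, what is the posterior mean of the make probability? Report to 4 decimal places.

0.1853

The Beta prior is conjugate to a Binomial/Bernoulli likelihood; the update adds successes to α and failures to β.
After batch 1: Beta(2.47+4, 7.62+26) = Beta(6.47, 33.62).
After batch 2: Beta(6.47+8, 33.62+30) = Beta(14.47, 63.62).
Posterior mean = α/(α+β) = 14.47/78.09 = 0.1853.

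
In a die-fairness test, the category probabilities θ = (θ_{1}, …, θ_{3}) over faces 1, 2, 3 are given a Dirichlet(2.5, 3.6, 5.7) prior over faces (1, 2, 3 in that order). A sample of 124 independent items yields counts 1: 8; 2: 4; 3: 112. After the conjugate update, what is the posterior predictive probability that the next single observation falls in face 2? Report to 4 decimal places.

The Dirichlet prior is conjugate to the Multinomial likelihood: each posterior αⱼ = prior αⱼ + observed count nⱼ.
Posterior concentration: (10.5, 7.6, 117.7), total = 135.8.
P(next = 2 | data) = α_{2}/Σα = 0.0560.

0.0560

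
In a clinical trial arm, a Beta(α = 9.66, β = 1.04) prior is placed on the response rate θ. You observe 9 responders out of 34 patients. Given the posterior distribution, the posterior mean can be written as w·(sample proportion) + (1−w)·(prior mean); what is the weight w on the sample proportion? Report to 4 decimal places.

The Beta prior is conjugate to a Binomial/Bernoulli likelihood; the update adds successes to α and failures to β.
Posterior mean = (α₀+k)/(α₀+β₀+n) = [n/(α₀+β₀+n)]·(k/n) + [(α₀+β₀)/(α₀+β₀+n)]·α₀/(α₀+β₀), so only n and the prior enter the weight.
The weight on the data is w = n/(α₀+β₀+n) = 34/(9.66+1.04+34) = 34/44.70 = 0.7606.

0.7606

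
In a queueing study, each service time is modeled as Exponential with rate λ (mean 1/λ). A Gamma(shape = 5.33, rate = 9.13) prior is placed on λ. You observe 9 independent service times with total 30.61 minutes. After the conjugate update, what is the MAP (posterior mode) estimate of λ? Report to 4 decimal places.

With a Gamma(shape α, rate β) prior on the exponential rate λ, the posterior after n observations with total T = Σxᵢ is Gamma(α+n, β+T).
Posterior: Gamma(5.33+9, 9.13+30.61) = Gamma(14.33, 39.74).
Mode = (α−1)/β = 0.3354.

0.3354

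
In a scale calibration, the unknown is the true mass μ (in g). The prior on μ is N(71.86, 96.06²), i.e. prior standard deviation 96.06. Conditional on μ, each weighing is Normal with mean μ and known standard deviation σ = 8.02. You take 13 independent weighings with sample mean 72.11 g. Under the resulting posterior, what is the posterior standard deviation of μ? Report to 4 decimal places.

2.2238

For Normal data with known variance σ², a Normal(μ₀, σ₀²) prior on μ is conjugate. Posterior precision = 1/σ₀² + n/σ²; posterior mean is the precision-weighted average of μ₀ and x̄.
σ₀² = 96.06² = 9227.5236, σ² = 8.02² = 64.3204; σ² + n·σ₀² = 64.3204 + 13·9227.5236 = 120022.1272.
Posterior precision = 1/σ₀² + n/σ² = 1/9227.5236 + 13/64.3204 = (σ² + n·σ₀²)/(σ₀²σ²) = 120022.1272/(9227.5236·64.3204); posterior variance σₙ² = σ₀²σ²/(σ² + n·σ₀²) = 9227.5236·64.3204/120022.1272 = 4.945072.
Posterior SD = √σₙ² = √(9227.5236·64.3204/120022.1272) = 2.2238.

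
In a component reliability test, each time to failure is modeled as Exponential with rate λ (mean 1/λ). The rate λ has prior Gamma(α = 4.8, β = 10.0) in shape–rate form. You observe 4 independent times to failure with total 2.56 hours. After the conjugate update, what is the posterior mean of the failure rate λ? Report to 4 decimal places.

0.7006

With a Gamma(shape α, rate β) prior on the exponential rate λ, the posterior after n observations with total T = Σxᵢ is Gamma(α+n, β+T).
Posterior: Gamma(4.8+4, 10.0+2.56) = Gamma(8.8, 12.56).
Posterior mean of λ = α/β = 8.8/12.56 = 0.7006.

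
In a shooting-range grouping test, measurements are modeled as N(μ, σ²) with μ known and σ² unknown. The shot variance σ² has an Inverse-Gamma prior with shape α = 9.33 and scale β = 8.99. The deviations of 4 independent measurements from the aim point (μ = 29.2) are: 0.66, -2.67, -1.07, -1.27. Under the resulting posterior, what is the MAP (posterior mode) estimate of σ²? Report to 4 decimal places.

With known mean μ and an Inverse-Gamma(α, β) prior on σ², the Normal likelihood is conjugate: posterior is Inv-Gamma(α + n/2, β + Σ(xᵢ−μ)²/2).
Σ(xᵢ−μ)² = (0.66)² + (-2.67)² + (-1.07)² + (-1.27)² = 10.3223.
Posterior: Inv-Gamma(9.33 + 4/2, 8.99 + 10.3223/2) = Inv-Gamma(11.33, 14.15115).
Mode = β/(α+1) = 14.15115/12.33 = 1.1477.

1.1477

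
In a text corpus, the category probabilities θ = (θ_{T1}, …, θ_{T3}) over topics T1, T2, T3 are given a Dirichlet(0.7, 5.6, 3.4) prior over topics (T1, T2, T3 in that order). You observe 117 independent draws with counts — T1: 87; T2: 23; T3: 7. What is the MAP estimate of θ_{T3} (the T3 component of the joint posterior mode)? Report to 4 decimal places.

0.0760

The Dirichlet prior is conjugate to the Multinomial likelihood: each posterior αⱼ = prior αⱼ + observed count nⱼ.
Posterior concentration: (87.7, 28.6, 10.4), total = 126.7.
Joint mode component: (α_{T3}−1)/(Σα−K) = 9.4/123.7 = 0.0760.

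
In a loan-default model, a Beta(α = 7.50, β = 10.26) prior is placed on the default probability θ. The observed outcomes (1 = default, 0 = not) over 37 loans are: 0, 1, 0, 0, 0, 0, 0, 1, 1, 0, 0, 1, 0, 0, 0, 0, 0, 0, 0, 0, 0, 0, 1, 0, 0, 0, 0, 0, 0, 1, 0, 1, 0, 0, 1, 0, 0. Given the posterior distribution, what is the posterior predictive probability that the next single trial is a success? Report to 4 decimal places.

0.2831

The Beta prior is conjugate to a Binomial/Bernoulli likelihood; the update adds successes to α and failures to β.
Posterior: Beta(α+k, β+n−k) = Beta(7.50+8, 10.26+29) = Beta(15.50, 39.26).
For a single future Bernoulli trial, P(success | data) = α/(α+β) = 0.2831.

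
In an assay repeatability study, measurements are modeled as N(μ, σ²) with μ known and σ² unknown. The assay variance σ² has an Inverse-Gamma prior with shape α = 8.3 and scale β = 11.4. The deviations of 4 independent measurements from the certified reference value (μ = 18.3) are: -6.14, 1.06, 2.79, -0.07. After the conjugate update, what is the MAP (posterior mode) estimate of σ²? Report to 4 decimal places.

With known mean μ and an Inverse-Gamma(α, β) prior on σ², the Normal likelihood is conjugate: posterior is Inv-Gamma(α + n/2, β + Σ(xᵢ−μ)²/2).
Σ(xᵢ−μ)² = (-6.14)² + (1.06)² + (2.79)² + (-0.07)² = 46.6122.
Posterior: Inv-Gamma(8.3 + 4/2, 11.4 + 46.6122/2) = Inv-Gamma(10.30, 34.70610).
Mode = β/(α+1) = 34.70610/11.30 = 3.0713.

3.0713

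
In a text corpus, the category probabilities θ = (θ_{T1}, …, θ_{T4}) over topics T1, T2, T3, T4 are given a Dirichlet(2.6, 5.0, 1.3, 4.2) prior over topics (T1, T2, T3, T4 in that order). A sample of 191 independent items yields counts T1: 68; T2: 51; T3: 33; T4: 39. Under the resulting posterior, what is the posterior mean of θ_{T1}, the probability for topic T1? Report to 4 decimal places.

0.3459

The Dirichlet prior is conjugate to the Multinomial likelihood: each posterior αⱼ = prior αⱼ + observed count nⱼ.
Posterior concentration: (70.6, 56.0, 34.3, 43.2), total = 204.1.
E[θ_{T1}|data] = α_{T1}/Σα = 70.6/204.1 = 0.3459.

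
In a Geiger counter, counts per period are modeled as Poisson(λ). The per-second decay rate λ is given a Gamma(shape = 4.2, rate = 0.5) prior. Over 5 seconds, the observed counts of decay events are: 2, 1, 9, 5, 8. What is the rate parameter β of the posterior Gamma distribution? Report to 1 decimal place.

With a Gamma(shape α, rate β) prior, the Poisson likelihood is conjugate: the posterior is Gamma(α + ΣXᵢ, β + n).
Sum of counts S = 25 over n = 5 seconds.
Posterior: Gamma(α+S, β+n) = Gamma(4.2+25, 0.5+5) = Gamma(29.2, 5.5).
Posterior β = 5.5.

5.5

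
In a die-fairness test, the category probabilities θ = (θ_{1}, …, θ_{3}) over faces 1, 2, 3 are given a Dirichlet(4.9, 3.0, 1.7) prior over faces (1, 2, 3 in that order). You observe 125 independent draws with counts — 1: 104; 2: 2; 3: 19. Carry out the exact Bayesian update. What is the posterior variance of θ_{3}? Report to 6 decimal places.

The Dirichlet prior is conjugate to the Multinomial likelihood: each posterior αⱼ = prior αⱼ + observed count nⱼ.
Posterior concentration: (108.9, 5.0, 20.7), total = 134.6.
Var[θ_j] = α_j(Σα−α_j)/((Σα)²(Σα+1)) = 20.7·113.9/(134.6²·135.6) = 0.000960.

0.000960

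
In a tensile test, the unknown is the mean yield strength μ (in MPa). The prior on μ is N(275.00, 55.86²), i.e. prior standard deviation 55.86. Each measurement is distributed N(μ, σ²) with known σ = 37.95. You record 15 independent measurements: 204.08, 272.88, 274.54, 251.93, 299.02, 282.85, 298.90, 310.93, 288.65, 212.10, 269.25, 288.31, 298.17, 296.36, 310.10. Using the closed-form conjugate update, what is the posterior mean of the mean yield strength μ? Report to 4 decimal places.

For Normal data with known variance σ², a Normal(μ₀, σ₀²) prior on μ is conjugate. Posterior precision = 1/σ₀² + n/σ²; posterior mean is the precision-weighted average of μ₀ and x̄.
Σxᵢ = 204.08 + 272.88 + 274.54 + 251.93 + 299.02 + 282.85 + 298.90 + 310.93 + 288.65 + 212.10 + 269.25 + 288.31 + 298.17 + 296.36 + 310.10 = 4158.07, so n·x̄ = 4158.07.
σ₀² = 55.86² = 3120.3396, σ² = 37.95² = 1440.2025; σ² + n·σ₀² = 1440.2025 + 15·3120.3396 = 48245.2965.
Posterior mean = (μ₀/σ₀² + n·x̄/σ²)/(1/σ₀² + n/σ²) = (σ²·μ₀ + σ₀²·n·x̄)/(σ² + n·σ₀²) = (1440.2025·275.00 + 3120.3396·4158.07)/48245.2965 = 13370646.168072/48245.2965 = 277.1389.

277.1389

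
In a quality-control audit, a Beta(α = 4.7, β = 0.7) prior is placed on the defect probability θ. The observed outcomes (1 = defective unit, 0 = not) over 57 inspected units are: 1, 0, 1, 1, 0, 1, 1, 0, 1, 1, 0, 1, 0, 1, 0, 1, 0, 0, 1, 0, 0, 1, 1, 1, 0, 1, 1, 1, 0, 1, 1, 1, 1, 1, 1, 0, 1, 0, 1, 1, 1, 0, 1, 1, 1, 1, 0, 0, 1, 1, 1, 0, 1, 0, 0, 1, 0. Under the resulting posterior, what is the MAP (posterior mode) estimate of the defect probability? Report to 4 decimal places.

0.6573

The Beta prior is conjugate to a Binomial/Bernoulli likelihood; the update adds successes to α and failures to β.
Posterior: Beta(α+k, β+n−k) = Beta(4.7+36, 0.7+21) = Beta(40.7, 21.7).
Mode of Beta(a,b) for a,b>1 is (a−1)/(a+b−2) = 39.7/60.4 = 0.6573.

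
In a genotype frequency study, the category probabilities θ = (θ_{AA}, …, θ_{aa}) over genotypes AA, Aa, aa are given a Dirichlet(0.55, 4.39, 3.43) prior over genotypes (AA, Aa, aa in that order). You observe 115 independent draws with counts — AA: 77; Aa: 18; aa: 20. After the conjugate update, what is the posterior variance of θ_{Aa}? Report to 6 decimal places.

0.001194

The Dirichlet prior is conjugate to the Multinomial likelihood: each posterior αⱼ = prior αⱼ + observed count nⱼ.
Posterior concentration: (77.55, 22.39, 23.43), total = 123.37.
Var[θ_j] = α_j(Σα−α_j)/((Σα)²(Σα+1)) = 22.39·100.98/(123.37²·124.37) = 0.001194.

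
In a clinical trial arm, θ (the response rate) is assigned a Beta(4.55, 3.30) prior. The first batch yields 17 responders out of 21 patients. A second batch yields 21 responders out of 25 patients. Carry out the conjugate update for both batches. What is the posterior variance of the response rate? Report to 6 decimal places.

0.003023

The Beta prior is conjugate to a Binomial/Bernoulli likelihood; the update adds successes to α and failures to β.
After batch 1: Beta(4.55+17, 3.30+4) = Beta(21.55, 7.30).
After batch 2: Beta(21.55+21, 7.30+4) = Beta(42.55, 11.30).
Var = αβ/((α+β)²(α+β+1)) = 42.55·11.30/(53.85²·54.85) = 0.003023.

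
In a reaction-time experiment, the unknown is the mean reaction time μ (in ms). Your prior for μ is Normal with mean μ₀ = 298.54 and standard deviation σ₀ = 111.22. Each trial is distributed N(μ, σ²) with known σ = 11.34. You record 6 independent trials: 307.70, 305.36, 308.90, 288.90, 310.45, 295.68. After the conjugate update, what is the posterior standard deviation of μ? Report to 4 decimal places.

For Normal data with known variance σ², a Normal(μ₀, σ₀²) prior on μ is conjugate. Posterior precision = 1/σ₀² + n/σ²; posterior mean is the precision-weighted average of μ₀ and x̄.
σ₀² = 111.22² = 12369.8884, σ² = 11.34² = 128.5956; σ² + n·σ₀² = 128.5956 + 6·12369.8884 = 74347.926.
Posterior precision = 1/σ₀² + n/σ² = 1/12369.8884 + 6/128.5956 = (σ² + n·σ₀²)/(σ₀²σ²) = 74347.926/(12369.8884·128.5956); posterior variance σₙ² = σ₀²σ²/(σ² + n·σ₀²) = 12369.8884·128.5956/74347.926 = 21.395529.
Posterior SD = √σₙ² = √(12369.8884·128.5956/74347.926) = 4.6255.

4.6255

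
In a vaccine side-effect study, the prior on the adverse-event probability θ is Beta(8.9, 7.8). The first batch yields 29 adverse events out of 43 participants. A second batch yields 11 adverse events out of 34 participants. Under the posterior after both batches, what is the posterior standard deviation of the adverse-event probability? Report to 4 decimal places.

The Beta prior is conjugate to a Binomial/Bernoulli likelihood; the update adds successes to α and failures to β.
After batch 1: Beta(8.9+29, 7.8+14) = Beta(37.9, 21.8).
After batch 2: Beta(37.9+11, 21.8+23) = Beta(48.9, 44.8).
Var = αβ/((α+β)²(α+β+1)) = 48.9·44.8/(93.7²·94.7) = 0.00263486; SD = √0.00263486 = 0.0513.

0.0513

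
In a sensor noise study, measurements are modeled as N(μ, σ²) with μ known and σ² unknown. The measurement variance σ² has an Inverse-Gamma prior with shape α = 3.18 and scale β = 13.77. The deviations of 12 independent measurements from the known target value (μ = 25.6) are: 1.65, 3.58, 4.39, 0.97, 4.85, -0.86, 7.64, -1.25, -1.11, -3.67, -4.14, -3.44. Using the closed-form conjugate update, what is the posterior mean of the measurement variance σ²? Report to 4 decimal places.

11.6846

With known mean μ and an Inverse-Gamma(α, β) prior on σ², the Normal likelihood is conjugate: posterior is Inv-Gamma(α + n/2, β + Σ(xᵢ−μ)²/2).
Σ(xᵢ−μ)² = (1.65)² + (3.58)² + (4.39)² + (0.97)² + (4.85)² + (-0.86)² + (7.64)² + (-1.25)² + (-1.11)² + (-3.67)² + (-4.14)² + (-3.44)² = 163.6203.
Posterior: Inv-Gamma(3.18 + 12/2, 13.77 + 163.6203/2) = Inv-Gamma(9.18, 95.58015).
E[σ²|data] = β/(α−1) = 95.58015/8.18 = 11.6846.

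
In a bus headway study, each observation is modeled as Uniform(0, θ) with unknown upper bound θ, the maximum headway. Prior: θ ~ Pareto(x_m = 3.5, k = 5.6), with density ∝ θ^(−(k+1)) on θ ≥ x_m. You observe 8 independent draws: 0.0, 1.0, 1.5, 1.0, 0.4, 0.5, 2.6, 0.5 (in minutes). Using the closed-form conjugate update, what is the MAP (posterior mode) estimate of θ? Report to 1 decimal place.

3.5

A Pareto(scale x_m, shape k) prior on the upper bound θ of Uniform(0, θ) is conjugate: posterior is Pareto(max(x_m, max xᵢ), k + n).
Sample maximum = 2.6; prior scale x_m = 3.5 → posterior scale = max = 3.5.
Posterior shape = 5.6 + 8 = 13.6.
The Pareto density is decreasing on [x_m, ∞), so the mode is x_m = 3.5.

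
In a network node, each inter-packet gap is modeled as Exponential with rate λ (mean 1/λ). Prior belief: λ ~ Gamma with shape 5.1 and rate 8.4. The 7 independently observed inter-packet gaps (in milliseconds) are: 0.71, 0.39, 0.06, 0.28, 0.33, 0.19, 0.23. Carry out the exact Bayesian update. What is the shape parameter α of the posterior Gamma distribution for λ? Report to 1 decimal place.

With a Gamma(shape α, rate β) prior on the exponential rate λ, the posterior after n observations with total T = Σxᵢ is Gamma(α+n, β+T).
Sum of observations T = 2.19 milliseconds; n = 7.
Posterior: Gamma(5.1+7, 8.4+2.19) = Gamma(12.1, 10.59).
Posterior α = 12.1.

12.1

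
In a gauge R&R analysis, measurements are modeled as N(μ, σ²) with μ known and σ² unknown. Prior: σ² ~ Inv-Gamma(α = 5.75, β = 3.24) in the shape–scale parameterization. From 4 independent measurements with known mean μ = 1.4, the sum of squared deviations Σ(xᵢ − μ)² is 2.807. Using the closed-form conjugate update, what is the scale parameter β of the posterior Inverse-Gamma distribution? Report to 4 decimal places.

4.6435

With known mean μ and an Inverse-Gamma(α, β) prior on σ², the Normal likelihood is conjugate: posterior is Inv-Gamma(α + n/2, β + Σ(xᵢ−μ)²/2).
Posterior: Inv-Gamma(5.75 + 4/2, 3.24 + 2.807/2) = Inv-Gamma(7.75, 4.6435).
Posterior β = 4.6435.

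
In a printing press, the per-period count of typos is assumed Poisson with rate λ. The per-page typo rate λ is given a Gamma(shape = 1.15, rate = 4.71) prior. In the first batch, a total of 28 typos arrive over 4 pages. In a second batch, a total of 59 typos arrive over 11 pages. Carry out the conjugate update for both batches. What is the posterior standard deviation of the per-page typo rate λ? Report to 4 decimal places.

0.4763

With a Gamma(shape α, rate β) prior, the Poisson likelihood is conjugate: the posterior is Gamma(α + ΣXᵢ, β + n).
After batch 1: Gamma(α+S, β+n) = Gamma(1.15+28, 4.71+4) = Gamma(29.15, 8.71).
After batch 2: Gamma(α+S, β+n) = Gamma(29.15+59, 8.71+11) = Gamma(88.15, 19.71).
SD = √α/β = √88.15/19.71 = 0.4763.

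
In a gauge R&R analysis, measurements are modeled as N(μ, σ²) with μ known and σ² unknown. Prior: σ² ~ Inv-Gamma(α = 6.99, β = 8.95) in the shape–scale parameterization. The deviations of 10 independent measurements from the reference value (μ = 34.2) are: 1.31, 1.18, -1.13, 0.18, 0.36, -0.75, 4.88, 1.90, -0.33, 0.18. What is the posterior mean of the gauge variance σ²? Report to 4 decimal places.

With known mean μ and an Inverse-Gamma(α, β) prior on σ², the Normal likelihood is conjugate: posterior is Inv-Gamma(α + n/2, β + Σ(xᵢ−μ)²/2).
Σ(xᵢ−μ)² = (1.31)² + (1.18)² + (-1.13)² + (0.18)² + (0.36)² + (-0.75)² + (4.88)² + (1.90)² + (-0.33)² + (0.18)² = 32.6756.
Posterior: Inv-Gamma(6.99 + 10/2, 8.95 + 32.6756/2) = Inv-Gamma(11.99, 25.28780).
E[σ²|data] = β/(α−1) = 25.28780/10.99 = 2.3010.

2.3010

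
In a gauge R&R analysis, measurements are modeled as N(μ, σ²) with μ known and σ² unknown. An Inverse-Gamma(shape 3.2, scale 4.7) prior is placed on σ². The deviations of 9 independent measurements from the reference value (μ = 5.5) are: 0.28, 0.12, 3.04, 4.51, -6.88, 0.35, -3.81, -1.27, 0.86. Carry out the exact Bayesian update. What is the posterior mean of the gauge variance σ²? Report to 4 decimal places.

7.7164

With known mean μ and an Inverse-Gamma(α, β) prior on σ², the Normal likelihood is conjugate: posterior is Inv-Gamma(α + n/2, β + Σ(xᵢ−μ)²/2).
Σ(xᵢ−μ)² = (0.28)² + (0.12)² + (3.04)² + (4.51)² + (-6.88)² + (0.35)² + (-3.81)² + (-1.27)² + (0.86)² = 94.0000.
Posterior: Inv-Gamma(3.2 + 9/2, 4.7 + 94.0000/2) = Inv-Gamma(7.70, 51.70000).
E[σ²|data] = β/(α−1) = 51.70000/6.70 = 7.7164.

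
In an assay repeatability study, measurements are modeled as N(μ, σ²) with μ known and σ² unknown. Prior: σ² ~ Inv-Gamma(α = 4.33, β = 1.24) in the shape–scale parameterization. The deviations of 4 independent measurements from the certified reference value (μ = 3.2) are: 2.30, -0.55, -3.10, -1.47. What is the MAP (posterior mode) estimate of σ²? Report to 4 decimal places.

1.3536

With known mean μ and an Inverse-Gamma(α, β) prior on σ², the Normal likelihood is conjugate: posterior is Inv-Gamma(α + n/2, β + Σ(xᵢ−μ)²/2).
Σ(xᵢ−μ)² = (2.30)² + (-0.55)² + (-3.10)² + (-1.47)² = 17.3634.
Posterior: Inv-Gamma(4.33 + 4/2, 1.24 + 17.3634/2) = Inv-Gamma(6.33, 9.92170).
Mode = β/(α+1) = 9.92170/7.33 = 1.3536.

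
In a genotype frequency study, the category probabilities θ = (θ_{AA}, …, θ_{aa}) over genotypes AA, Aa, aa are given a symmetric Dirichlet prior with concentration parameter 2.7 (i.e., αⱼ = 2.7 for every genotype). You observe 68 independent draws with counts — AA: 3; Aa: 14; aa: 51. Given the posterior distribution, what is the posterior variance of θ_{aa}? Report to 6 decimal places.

0.002694

The Dirichlet prior is conjugate to the Multinomial likelihood: each posterior αⱼ = prior αⱼ + observed count nⱼ.
Posterior concentration: (5.7, 16.7, 53.7), total = 76.1.
Var[θ_j] = α_j(Σα−α_j)/((Σα)²(Σα+1)) = 53.7·22.4/(76.1²·77.1) = 0.002694.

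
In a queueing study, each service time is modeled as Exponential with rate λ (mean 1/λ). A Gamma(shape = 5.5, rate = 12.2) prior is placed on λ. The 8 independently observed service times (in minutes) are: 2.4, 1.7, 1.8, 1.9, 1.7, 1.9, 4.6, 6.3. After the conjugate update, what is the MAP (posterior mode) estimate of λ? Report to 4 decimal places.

With a Gamma(shape α, rate β) prior on the exponential rate λ, the posterior after n observations with total T = Σxᵢ is Gamma(α+n, β+T).
Sum of observations T = 22.3 minutes; n = 8.
Posterior: Gamma(5.5+8, 12.2+22.3) = Gamma(13.5, 34.5).
Mode = (α−1)/β = 0.3623.

0.3623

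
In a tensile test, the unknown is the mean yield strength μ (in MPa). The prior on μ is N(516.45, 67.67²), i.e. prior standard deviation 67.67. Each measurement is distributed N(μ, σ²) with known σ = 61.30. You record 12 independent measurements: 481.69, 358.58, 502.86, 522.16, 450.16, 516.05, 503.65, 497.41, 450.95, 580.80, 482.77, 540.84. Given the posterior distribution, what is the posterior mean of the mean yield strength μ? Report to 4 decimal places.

492.3107

For Normal data with known variance σ², a Normal(μ₀, σ₀²) prior on μ is conjugate. Posterior precision = 1/σ₀² + n/σ²; posterior mean is the precision-weighted average of μ₀ and x̄.
Σxᵢ = 481.69 + 358.58 + 502.86 + 522.16 + 450.16 + 516.05 + 503.65 + 497.41 + 450.95 + 580.80 + 482.77 + 540.84 = 5887.92, so n·x̄ = 5887.92.
σ₀² = 67.67² = 4579.2289, σ² = 61.30² = 3757.69; σ² + n·σ₀² = 3757.69 + 12·4579.2289 = 58708.4368.
Posterior mean = (μ₀/σ₀² + n·x̄/σ²)/(1/σ₀² + n/σ²) = (σ²·μ₀ + σ₀²·n·x̄)/(σ² + n·σ₀²) = (3757.69·516.45 + 4579.2289·5887.92)/58708.4368 = 28902792.425388/58708.4368 = 492.3107.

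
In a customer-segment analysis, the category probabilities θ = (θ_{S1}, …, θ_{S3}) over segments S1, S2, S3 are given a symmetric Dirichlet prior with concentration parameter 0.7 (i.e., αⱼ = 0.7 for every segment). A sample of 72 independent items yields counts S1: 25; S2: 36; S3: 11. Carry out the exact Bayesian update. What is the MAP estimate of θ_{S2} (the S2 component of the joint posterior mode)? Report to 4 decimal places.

0.5021

The Dirichlet prior is conjugate to the Multinomial likelihood: each posterior αⱼ = prior αⱼ + observed count nⱼ.
Posterior concentration: (25.7, 36.7, 11.7), total = 74.1.
Joint mode component: (α_{S2}−1)/(Σα−K) = 35.7/71.1 = 0.5021.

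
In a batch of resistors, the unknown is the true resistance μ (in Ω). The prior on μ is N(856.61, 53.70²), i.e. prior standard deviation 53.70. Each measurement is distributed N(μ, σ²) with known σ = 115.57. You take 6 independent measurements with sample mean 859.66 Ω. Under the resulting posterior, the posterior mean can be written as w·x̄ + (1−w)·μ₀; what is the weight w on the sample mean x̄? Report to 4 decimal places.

For Normal data with known variance σ², a Normal(μ₀, σ₀²) prior on μ is conjugate. Posterior precision = 1/σ₀² + n/σ²; posterior mean is the precision-weighted average of μ₀ and x̄.
σ₀² = 53.70² = 2883.69, σ² = 115.57² = 13356.4249. Prior precision 1/σ₀² = 1/2883.69; data precision n/σ² = 6/13356.4249.
w = (n/σ²)/(1/σ₀² + n/σ²) = n·σ₀²/(σ² + n·σ₀²) = 6·2883.69/(13356.4249 + 6·2883.69) = 17302.14/30658.5649 = 0.5643.

0.5643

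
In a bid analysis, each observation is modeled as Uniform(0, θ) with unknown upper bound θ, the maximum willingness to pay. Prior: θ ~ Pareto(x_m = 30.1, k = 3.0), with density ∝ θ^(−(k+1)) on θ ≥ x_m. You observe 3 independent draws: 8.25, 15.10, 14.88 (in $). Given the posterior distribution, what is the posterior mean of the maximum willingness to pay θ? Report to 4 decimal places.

36.1200

A Pareto(scale x_m, shape k) prior on the upper bound θ of Uniform(0, θ) is conjugate: posterior is Pareto(max(x_m, max xᵢ), k + n).
Sample maximum = 15.10; prior scale x_m = 30.1 → posterior scale = max = 30.10.
Posterior shape = 3.0 + 3 = 6.0.
E[θ|data] = k·x_m/(k−1) = 6.0·30.10/5.0 = 36.1200.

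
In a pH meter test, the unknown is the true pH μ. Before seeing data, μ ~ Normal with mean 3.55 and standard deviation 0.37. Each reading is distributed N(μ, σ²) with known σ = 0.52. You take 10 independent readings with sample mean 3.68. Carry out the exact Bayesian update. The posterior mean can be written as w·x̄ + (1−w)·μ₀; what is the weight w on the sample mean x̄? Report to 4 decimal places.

For Normal data with known variance σ², a Normal(μ₀, σ₀²) prior on μ is conjugate. Posterior precision = 1/σ₀² + n/σ²; posterior mean is the precision-weighted average of μ₀ and x̄.
σ₀² = 0.37² = 0.1369, σ² = 0.52² = 0.2704. Prior precision 1/σ₀² = 1/0.1369; data precision n/σ² = 10/0.2704.
w = (n/σ²)/(1/σ₀² + n/σ²) = n·σ₀²/(σ² + n·σ₀²) = 10·0.1369/(0.2704 + 10·0.1369) = 1.369/1.6394 = 0.8351.

0.8351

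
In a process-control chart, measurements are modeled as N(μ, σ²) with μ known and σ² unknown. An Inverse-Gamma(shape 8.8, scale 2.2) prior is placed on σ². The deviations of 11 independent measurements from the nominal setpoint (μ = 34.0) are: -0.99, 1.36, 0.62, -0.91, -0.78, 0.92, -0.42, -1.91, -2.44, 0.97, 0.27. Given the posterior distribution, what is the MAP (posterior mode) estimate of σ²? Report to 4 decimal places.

With known mean μ and an Inverse-Gamma(α, β) prior on σ², the Normal likelihood is conjugate: posterior is Inv-Gamma(α + n/2, β + Σ(xᵢ−μ)²/2).
Σ(xᵢ−μ)² = (-0.99)² + (1.36)² + (0.62)² + (-0.91)² + (-0.78)² + (0.92)² + (-0.42)² + (-1.91)² + (-2.44)² + (0.97)² + (0.27)² = 16.2889.
Posterior: Inv-Gamma(8.8 + 11/2, 2.2 + 16.2889/2) = Inv-Gamma(14.30, 10.34445).
Mode = β/(α+1) = 10.34445/15.30 = 0.6761.

0.6761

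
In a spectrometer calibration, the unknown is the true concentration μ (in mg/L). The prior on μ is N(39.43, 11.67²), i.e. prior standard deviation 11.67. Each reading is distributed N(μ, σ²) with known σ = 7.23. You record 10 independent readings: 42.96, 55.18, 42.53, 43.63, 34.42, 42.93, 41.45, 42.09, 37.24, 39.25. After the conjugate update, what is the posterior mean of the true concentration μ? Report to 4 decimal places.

42.0668

For Normal data with known variance σ², a Normal(μ₀, σ₀²) prior on μ is conjugate. Posterior precision = 1/σ₀² + n/σ²; posterior mean is the precision-weighted average of μ₀ and x̄.
Σxᵢ = 42.96 + 55.18 + 42.53 + 43.63 + 34.42 + 42.93 + 41.45 + 42.09 + 37.24 + 39.25 = 421.68, so n·x̄ = 421.68.
σ₀² = 11.67² = 136.1889, σ² = 7.23² = 52.2729; σ² + n·σ₀² = 52.2729 + 10·136.1889 = 1414.1619.
Posterior mean = (μ₀/σ₀² + n·x̄/σ²)/(1/σ₀² + n/σ²) = (σ²·μ₀ + σ₀²·n·x̄)/(σ² + n·σ₀²) = (52.2729·39.43 + 136.1889·421.68)/1414.1619 = 59489.255799/1414.1619 = 42.0668.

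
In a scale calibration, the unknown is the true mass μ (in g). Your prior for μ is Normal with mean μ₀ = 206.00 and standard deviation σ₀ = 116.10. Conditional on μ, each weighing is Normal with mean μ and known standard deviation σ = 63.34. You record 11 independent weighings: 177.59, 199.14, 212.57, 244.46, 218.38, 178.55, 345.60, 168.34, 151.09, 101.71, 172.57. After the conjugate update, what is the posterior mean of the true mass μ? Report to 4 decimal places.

For Normal data with known variance σ², a Normal(μ₀, σ₀²) prior on μ is conjugate. Posterior precision = 1/σ₀² + n/σ²; posterior mean is the precision-weighted average of μ₀ and x̄.
Σxᵢ = 177.59 + 199.14 + 212.57 + 244.46 + 218.38 + 178.55 + 345.60 + 168.34 + 151.09 + 101.71 + 172.57 = 2170, so n·x̄ = 2170.
σ₀² = 116.10² = 13479.21, σ² = 63.34² = 4011.9556; σ² + n·σ₀² = 4011.9556 + 11·13479.21 = 152283.2656.
Posterior mean = (μ₀/σ₀² + n·x̄/σ²)/(1/σ₀² + n/σ²) = (σ²·μ₀ + σ₀²·n·x̄)/(σ² + n·σ₀²) = (4011.9556·206.00 + 13479.21·2170)/152283.2656 = 30076348.5536/152283.2656 = 197.5027.

197.5027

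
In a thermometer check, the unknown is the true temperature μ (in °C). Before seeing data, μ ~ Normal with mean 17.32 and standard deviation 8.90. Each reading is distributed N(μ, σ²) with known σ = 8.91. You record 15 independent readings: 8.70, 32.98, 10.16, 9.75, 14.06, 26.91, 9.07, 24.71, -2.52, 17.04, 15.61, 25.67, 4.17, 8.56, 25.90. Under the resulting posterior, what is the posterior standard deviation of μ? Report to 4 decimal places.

For Normal data with known variance σ², a Normal(μ₀, σ₀²) prior on μ is conjugate. Posterior precision = 1/σ₀² + n/σ²; posterior mean is the precision-weighted average of μ₀ and x̄.
σ₀² = 8.90² = 79.21, σ² = 8.91² = 79.3881; σ² + n·σ₀² = 79.3881 + 15·79.21 = 1267.5381.
Posterior precision = 1/σ₀² + n/σ² = 1/79.21 + 15/79.3881 = (σ² + n·σ₀²)/(σ₀²σ²) = 1267.5381/(79.21·79.3881); posterior variance σₙ² = σ₀²σ²/(σ² + n·σ₀²) = 79.21·79.3881/1267.5381 = 4.961059.
Posterior SD = √σₙ² = √(79.21·79.3881/1267.5381) = 2.2273.

2.2273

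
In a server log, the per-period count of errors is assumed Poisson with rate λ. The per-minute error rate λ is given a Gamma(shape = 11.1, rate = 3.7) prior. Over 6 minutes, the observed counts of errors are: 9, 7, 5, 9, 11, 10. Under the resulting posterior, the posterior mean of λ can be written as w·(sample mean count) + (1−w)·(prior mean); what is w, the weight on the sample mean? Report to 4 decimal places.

0.6186

With a Gamma(shape α, rate β) prior, the Poisson likelihood is conjugate: the posterior is Gamma(α + ΣXᵢ, β + n).
Posterior mean = (α₀+S)/(β₀+n) = [n/(β₀+n)]·(S/n) + [β₀/(β₀+n)]·(α₀/β₀), so only n and β₀ enter the weight.
Weight on data w = n/(β₀+n) = 6/(3.7+6) = 6/9.7 = 0.6186.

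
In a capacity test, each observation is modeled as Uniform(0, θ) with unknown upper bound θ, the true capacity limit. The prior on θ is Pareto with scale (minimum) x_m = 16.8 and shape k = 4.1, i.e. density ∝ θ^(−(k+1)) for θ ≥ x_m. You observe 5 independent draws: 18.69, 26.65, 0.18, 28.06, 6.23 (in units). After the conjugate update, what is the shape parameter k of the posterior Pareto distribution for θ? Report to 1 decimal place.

A Pareto(scale x_m, shape k) prior on the upper bound θ of Uniform(0, θ) is conjugate: posterior is Pareto(max(x_m, max xᵢ), k + n).
Sample maximum = 28.06; prior scale x_m = 16.8 → posterior scale = max = 28.06.
Posterior shape = 4.1 + 5 = 9.1.
Posterior shape k = 9.1.

9.1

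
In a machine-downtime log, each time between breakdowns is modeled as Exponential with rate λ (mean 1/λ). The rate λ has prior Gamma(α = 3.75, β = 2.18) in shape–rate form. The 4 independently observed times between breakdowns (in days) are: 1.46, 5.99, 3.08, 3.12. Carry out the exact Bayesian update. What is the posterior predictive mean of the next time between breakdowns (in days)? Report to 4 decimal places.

2.3452

With a Gamma(shape α, rate β) prior on the exponential rate λ, the posterior after n observations with total T = Σxᵢ is Gamma(α+n, β+T).
Sum of observations T = 13.65 days; n = 4.
Posterior: Gamma(3.75+4, 2.18+13.65) = Gamma(7.75, 15.83).
The predictive distribution for the next observation is Lomax; its mean is β/(α−1) = 15.83/6.75 = 2.3452.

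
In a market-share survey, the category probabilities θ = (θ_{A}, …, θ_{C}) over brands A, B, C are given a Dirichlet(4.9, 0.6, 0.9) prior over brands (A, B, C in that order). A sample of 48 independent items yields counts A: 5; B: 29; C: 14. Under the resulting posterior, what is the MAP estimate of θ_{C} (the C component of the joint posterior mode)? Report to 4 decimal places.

The Dirichlet prior is conjugate to the Multinomial likelihood: each posterior αⱼ = prior αⱼ + observed count nⱼ.
Posterior concentration: (9.9, 29.6, 14.9), total = 54.4.
Joint mode component: (α_{C}−1)/(Σα−K) = 13.9/51.4 = 0.2704.

0.2704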